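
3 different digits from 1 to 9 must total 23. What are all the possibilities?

{6,8,9}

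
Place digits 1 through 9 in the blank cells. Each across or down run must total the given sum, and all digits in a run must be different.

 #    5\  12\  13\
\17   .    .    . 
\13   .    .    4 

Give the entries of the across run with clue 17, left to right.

R1C3 = 13 − 4 = 9 completes the 13 down.
Nothing is forced directly, so branch on R2C2, whose candidates are 3 or 7 or 8. If R2C2 = 3: then R1C2 would have to be in {1,2,3,5,6,7} for the 17 across but in {9} for the 12 down — contradiction. If R2C2 = 8: then R1C2 would have to be in {1,2,3,5,6,7} for the 17 across but in {4} for the 12 down — contradiction. So R2C2 = 7.
R1C2 = 12 − 7 = 5 completes the 12 down.
R2C1 = 13 − 11 = 2 completes the 13 across.
R1C1 = 17 − 14 = 3 completes the 17 across.

3, 5, 9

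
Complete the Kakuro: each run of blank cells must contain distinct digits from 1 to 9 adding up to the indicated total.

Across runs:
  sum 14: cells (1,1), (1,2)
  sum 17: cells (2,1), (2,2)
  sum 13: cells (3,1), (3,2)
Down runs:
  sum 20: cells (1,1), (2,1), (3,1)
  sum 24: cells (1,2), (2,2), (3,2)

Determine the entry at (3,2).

7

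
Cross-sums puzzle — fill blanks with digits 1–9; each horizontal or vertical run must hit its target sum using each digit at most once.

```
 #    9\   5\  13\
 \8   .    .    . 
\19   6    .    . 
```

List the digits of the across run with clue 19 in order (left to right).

R1C1 = 9 − 6 = 3 completes the 9 down.
Given what's placed, R1C3 must be 4 to fit the 8 across and 13 down.
Given what's placed, R2C2 must be 4 to fit the 19 across and 5 down.
R2C3 = 19 − 10 = 9 completes the 19 across.
R1C2 = 8 − 7 = 1 completes the 8 across.

6 4 9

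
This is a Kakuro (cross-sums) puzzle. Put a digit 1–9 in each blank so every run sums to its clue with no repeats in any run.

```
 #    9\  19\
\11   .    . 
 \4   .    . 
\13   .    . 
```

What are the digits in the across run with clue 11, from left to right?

2 9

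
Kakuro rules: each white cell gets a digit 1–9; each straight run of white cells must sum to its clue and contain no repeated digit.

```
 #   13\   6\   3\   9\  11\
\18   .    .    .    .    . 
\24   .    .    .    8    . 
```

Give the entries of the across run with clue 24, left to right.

7 2 1 8 6

3 in 2 cells must be {1,2}.
R1C4 = 9 − 8 = 1 completes the 9 down.
Given what's placed, R1C3 must be 2 to fit the 18 across and 3 down.
R2C3 = 3 − 2 = 1 completes the 3 down.
No cell is forced outright now. R1C2 can only be 4 or 5 (the digits allowed by both its 18 across and its 6 down). If R1C2 = 5: then R2C2 would have to be in {2,3,4,5,6,7,9} for the 24 across but in {1} for the 6 down — contradiction. So R1C2 = 4.
R2C2 = 6 − 4 = 2 completes the 6 down.
Nothing is forced directly, so branch on R1C1, whose candidates are 5 or 6 or 8. If R1C1 = 5: that forces R1C5 = 6, after which R2C1 would have to be in {4,6,7,9} for the 24 across but in {8} for the 13 down — contradiction. If R1C1 = 8: that forces R1C5 = 3, after which R2C1 would have to be in {4,6,7,9} for the 24 across but in {5} for the 13 down — contradiction. So R1C1 = 6.
R1C5 = 18 − 13 = 5 completes the 18 across.
R2C1 = 13 − 6 = 7 completes the 13 down.
R2C5 = 24 − 18 = 6 completes the 24 across.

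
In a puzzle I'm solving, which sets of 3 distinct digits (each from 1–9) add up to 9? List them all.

3 distinct digits from 1–9 sum between 6 and 24.

{1,2,6}; {1,3,5}; {2,3,4}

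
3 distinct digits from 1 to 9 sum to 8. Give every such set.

3 distinct digits from 1–9 sum between 6 and 24.

{1,2,5}; {1,3,4}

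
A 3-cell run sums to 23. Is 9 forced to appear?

Yes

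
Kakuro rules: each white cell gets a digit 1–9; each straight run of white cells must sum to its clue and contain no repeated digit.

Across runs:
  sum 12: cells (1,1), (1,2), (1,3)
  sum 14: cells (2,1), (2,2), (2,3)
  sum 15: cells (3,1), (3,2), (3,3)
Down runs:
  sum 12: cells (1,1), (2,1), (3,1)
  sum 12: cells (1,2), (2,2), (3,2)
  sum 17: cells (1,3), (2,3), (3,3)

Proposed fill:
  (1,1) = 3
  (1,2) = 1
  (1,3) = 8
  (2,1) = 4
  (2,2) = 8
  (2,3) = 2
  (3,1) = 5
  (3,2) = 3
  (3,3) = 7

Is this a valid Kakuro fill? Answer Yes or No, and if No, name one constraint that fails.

Yes

Across: 3+1+8=12; 4+8+2=14; 5+3+7=15. Down: 3+4+5=12; 1+8+3=12; 8+2+7=17. No digit repeats within any run.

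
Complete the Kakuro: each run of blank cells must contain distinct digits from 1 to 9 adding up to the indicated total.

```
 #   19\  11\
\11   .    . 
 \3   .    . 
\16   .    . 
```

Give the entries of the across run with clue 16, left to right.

9, 7

3 in 2 cells must be {1,2}; 16 in 2 cells must be {7,9}.
The 3 across and the 19 down share only 2, so R2C1 = 2.
R2C2 = 3 − 2 = 1 completes the 3 across.
Given what's placed, R3C1 must be 9 to fit the 16 across and 19 down.
R3C2 = 16 − 9 = 7 completes the 16 across.
R1C1 = 19 − 11 = 8 completes the 19 down.
R1C2 = 11 − 8 = 3 completes the 11 across.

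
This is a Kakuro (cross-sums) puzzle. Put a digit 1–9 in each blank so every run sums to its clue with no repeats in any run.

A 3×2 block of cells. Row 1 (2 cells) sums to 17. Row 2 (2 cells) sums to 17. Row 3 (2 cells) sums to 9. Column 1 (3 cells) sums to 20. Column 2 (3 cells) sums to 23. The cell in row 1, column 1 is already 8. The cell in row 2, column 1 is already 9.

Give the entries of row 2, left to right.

9, 8

17 in 2 cells must be {8,9}; 23 in 3 cells must be {6,8,9}.
(1,2) = 17 − 8 = 9 completes the 17 across.
(2,2) = 17 − 9 = 8 completes the 17 across.
(3,1) = 20 − 17 = 3 completes the 20 down.
(3,2) = 9 − 3 = 6 completes the 9 across.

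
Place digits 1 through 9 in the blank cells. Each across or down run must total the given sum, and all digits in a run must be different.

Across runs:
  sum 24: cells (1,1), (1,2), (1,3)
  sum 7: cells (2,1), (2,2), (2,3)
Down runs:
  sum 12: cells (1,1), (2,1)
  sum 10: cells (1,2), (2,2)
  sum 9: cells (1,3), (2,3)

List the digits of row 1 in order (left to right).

8, 9, 7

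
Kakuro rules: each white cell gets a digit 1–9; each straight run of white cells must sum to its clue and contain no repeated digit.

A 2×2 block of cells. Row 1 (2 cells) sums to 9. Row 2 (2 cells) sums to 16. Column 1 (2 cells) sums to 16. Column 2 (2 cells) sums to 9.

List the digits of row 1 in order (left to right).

7, 2

16 in 2 cells must be {7,9}.
The 9 across and the 16 down share only 7, so (1,1) = 7.
(1,2) = 9 − 7 = 2 completes the 9 across.
(2,1) = 16 − 7 = 9 completes the 16 down.
(2,2) = 16 − 9 = 7 completes the 16 across.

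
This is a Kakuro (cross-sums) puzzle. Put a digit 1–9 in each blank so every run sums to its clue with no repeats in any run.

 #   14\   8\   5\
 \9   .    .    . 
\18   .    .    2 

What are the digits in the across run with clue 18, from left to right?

9 7 2

R1C3 = 5 − 2 = 3 completes the 5 down.
R2C1 = 9: the only remaining digit allowed by both the 18 across and the 14 down.
R2C2 = 18 − 11 = 7 completes the 18 across.
R1C1 = 14 − 9 = 5 completes the 14 down.
R1C2 = 9 − 8 = 1 completes the 9 across.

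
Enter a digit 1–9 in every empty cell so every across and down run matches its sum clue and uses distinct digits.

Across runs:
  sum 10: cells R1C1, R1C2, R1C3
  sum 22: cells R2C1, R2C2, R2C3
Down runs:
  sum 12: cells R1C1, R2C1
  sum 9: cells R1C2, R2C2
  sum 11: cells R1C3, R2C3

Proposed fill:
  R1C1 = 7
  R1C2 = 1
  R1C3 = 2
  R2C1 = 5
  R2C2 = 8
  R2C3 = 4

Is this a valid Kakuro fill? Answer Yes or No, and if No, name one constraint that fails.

No — the across run R2C1–R2C3 sums to 17, not 22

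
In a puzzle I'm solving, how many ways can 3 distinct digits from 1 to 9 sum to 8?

3 distinct digits from 1–9 sum between 6 and 24.
Enumerating: {1,2,5}, {1,3,4}.

2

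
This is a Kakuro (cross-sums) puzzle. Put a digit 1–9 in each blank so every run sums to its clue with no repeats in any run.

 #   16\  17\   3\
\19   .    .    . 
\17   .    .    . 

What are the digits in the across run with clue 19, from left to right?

9, 8, 2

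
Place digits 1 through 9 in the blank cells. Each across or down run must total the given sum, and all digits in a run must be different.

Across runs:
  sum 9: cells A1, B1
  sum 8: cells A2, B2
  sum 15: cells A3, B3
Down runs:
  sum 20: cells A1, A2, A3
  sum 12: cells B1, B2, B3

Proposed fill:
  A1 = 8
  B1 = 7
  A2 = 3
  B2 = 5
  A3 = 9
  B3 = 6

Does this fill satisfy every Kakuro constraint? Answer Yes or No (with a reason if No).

No — the across run A1–B1 sums to 15, not 9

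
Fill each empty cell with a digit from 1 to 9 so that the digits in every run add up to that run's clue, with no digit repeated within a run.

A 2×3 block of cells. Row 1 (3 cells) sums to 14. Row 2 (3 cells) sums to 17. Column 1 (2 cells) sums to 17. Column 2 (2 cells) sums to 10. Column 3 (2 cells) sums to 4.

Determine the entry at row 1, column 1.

9

17 in 2 cells must be {8,9}; 4 in 2 cells must be {1,3}.
Nothing is forced directly, so branch on (1,1), whose candidates are 8 or 9. If (1,1) = 8: that forces (1,3) = 1, (2,1) = 9, (2,3) = 3, after which (1,2) would have to be in {5} for the 14 across but in {1,2,3,4,6,7,8,9} for the 10 down — contradiction. So (1,1) = 9.
(2,1) = 17 − 9 = 8 completes the 17 down.
Given what's placed, (2,3) must be 3 to fit the 17 across and 4 down.
(1,3) = 4 − 3 = 1 completes the 4 down.
(2,2) = 17 − 11 = 6 completes the 17 across.
(1,2) = 14 − 10 = 4 completes the 14 across.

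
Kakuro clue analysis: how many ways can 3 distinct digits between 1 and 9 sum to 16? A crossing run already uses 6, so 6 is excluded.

3 distinct digits from 1–9 sum between 6 and 24.
Dropping sets that contain 6.
Enumerating: {1,7,8}, {2,5,9}, {3,4,9}, {3,5,8}, {4,5,7}.

5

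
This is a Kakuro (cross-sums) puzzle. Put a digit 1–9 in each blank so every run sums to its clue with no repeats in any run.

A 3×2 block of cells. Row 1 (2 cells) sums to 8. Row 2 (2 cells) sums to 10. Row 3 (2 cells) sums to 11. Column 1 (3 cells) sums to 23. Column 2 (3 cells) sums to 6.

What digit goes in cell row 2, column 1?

23 in 3 cells must be {6,8,9}; 6 in 3 cells must be {1,2,3}.
The 8 across and the 23 down share only 6, so (1,1) = 6.
(1,2) = 8 − 6 = 2 completes the 8 across.
Given what's placed, (3,2) must be 3 to fit the 11 across and 6 down.
(2,2) = 6 − 5 = 1 completes the 6 down.
(3,1) = 11 − 3 = 8 completes the 11 across.
(2,1) = 10 − 1 = 9 completes the 10 across.

9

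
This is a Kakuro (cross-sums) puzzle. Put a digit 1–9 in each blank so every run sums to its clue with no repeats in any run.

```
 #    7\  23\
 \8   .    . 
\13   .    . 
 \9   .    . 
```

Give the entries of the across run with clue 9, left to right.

1 8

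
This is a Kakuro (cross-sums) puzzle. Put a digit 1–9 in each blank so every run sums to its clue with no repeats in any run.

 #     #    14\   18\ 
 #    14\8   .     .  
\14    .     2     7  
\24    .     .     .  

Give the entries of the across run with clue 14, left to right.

5 2 7

24 in 3 cells must be {7,8,9}.
R2C1 = 14 − 9 = 5 completes the 14 across.
R3C1 = 14 − 5 = 9 completes the 14 down.
R3C3 = 8: the only remaining digit allowed by both the 24 across and the 18 down.
R1C3 = 18 − 15 = 3 completes the 18 down.
R3C2 = 24 − 17 = 7 completes the 24 across.
R1C2 = 8 − 3 = 5 completes the 8 across.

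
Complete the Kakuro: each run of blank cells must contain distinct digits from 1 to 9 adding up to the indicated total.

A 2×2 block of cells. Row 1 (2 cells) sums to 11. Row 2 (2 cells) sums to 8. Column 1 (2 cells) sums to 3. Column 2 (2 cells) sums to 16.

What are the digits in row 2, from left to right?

1 7

3 in 2 cells must be {1,2}; 16 in 2 cells must be {7,9}.
The 11 across and the 3 down share only 2, so (1,1) = 2.
(1,2) = 11 − 2 = 9 completes the 11 across.
(2,1) = 3 − 2 = 1 completes the 3 down.
(2,2) = 8 − 1 = 7 completes the 8 across.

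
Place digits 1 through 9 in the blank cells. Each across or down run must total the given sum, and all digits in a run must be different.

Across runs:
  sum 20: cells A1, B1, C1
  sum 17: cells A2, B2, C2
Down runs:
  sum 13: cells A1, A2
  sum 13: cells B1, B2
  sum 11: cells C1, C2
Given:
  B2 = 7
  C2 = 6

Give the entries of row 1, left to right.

B1 = 13 − 7 = 6 completes the 13 down.
C1 = 11 − 6 = 5 completes the 11 down.
A2 = 17 − 13 = 4 completes the 17 across.
A1 = 20 − 11 = 9 completes the 20 across.

9 6 5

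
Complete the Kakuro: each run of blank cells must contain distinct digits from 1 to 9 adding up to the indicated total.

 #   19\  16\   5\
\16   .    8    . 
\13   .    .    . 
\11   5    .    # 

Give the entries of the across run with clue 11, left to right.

Given what's placed, R1C1 must be 6 to fit the 16 across and 19 down.
R1C3 = 16 − 14 = 2 completes the 16 across.
R2C1 = 19 − 11 = 8 completes the 19 down.
R2C3 = 5 − 2 = 3 completes the 5 down.
R3C2 = 11 − 5 = 6 completes the 11 across.
R2C2 = 13 − 11 = 2 completes the 13 across.

5 6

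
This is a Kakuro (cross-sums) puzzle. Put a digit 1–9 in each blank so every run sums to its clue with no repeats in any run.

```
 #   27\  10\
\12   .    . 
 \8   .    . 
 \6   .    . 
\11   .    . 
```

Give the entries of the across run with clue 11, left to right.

7 4

10 in 4 cells must be {1,2,3,4}.
Nothing is forced directly, so branch on R3C1, whose candidates are 4 or 5. If R3C1 = 4: that forces R2C1 = 6, R2C2 = 2, after which R3C2 would have to be in {2} for the 6 across but in {1,3,4} for the 10 down — contradiction. So R3C1 = 5.
R3C2 = 6 − 5 = 1 completes the 6 across.
Nothing is forced directly, so branch on R1C1, whose candidates are 7 or 9. If R1C1 = 7: then R1C2 would have to be in {5} for the 12 across but in {2,3,4} for the 10 down — contradiction. So R1C1 = 9.
R1C2 = 12 − 9 = 3 completes the 12 across.
R2C2 = 2: the only remaining digit allowed by both the 8 across and the 10 down.
R4C2 = 10 − 6 = 4 completes the 10 down.
R2C1 = 8 − 2 = 6 completes the 8 across.
R4C1 = 11 − 4 = 7 completes the 11 across.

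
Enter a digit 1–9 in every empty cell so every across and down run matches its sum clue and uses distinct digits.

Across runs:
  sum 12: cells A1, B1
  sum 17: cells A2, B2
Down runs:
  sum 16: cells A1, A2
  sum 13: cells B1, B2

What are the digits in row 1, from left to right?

17 in 2 cells must be {8,9}; 16 in 2 cells must be {7,9}.
The 17 across and the 16 down share only 9, so A2 = 9.
B2 = 17 − 9 = 8 completes the 17 across.
A1 = 16 − 9 = 7 completes the 16 down.
B1 = 12 − 7 = 5 completes the 12 across.

7 5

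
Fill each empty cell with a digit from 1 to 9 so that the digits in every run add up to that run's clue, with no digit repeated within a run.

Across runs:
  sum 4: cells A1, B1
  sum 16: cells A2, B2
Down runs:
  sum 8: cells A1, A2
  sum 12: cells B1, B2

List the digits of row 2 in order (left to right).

4 in 2 cells must be {1,3}; 16 in 2 cells must be {7,9}.
The 4 across and the 12 down share only 3, so B1 = 3.
The 16 across and the 8 down share only 7, so A2 = 7.
B2 = 16 − 7 = 9 completes the 16 across.
A1 = 4 − 3 = 1 completes the 4 across.

7, 9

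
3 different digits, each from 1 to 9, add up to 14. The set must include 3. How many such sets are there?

3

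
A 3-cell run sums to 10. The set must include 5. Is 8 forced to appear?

No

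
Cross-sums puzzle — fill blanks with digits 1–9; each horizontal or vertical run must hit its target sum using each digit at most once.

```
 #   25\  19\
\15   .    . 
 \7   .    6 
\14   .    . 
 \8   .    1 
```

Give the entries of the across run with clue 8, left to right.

R2C1 = 7 − 6 = 1 completes the 7 across.
R4C1 = 8 − 1 = 7 completes the 8 across.
No cell is forced outright now. R1C1 can only be 8 or 9 (the digits allowed by both its 15 across and its 25 down). If R1C1 = 9: then R1C2 would have to be in {6} for the 15 across but in {3,4,5,7,8,9} for the 19 down — contradiction. So R1C1 = 8.
R1C2 = 15 − 8 = 7 completes the 15 across.
R3C1 = 25 − 16 = 9 completes the 25 down.
R3C2 = 14 − 9 = 5 completes the 14 across.

7, 1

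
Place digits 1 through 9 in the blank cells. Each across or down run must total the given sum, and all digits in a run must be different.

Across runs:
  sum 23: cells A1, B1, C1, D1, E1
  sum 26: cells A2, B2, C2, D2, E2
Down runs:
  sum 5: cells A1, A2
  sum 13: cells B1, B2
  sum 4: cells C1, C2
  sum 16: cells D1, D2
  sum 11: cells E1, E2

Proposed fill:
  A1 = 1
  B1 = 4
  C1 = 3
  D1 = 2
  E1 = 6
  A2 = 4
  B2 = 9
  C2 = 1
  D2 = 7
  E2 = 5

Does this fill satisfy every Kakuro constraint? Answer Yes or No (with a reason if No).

No — the down run D1–D2 sums to 9, not 16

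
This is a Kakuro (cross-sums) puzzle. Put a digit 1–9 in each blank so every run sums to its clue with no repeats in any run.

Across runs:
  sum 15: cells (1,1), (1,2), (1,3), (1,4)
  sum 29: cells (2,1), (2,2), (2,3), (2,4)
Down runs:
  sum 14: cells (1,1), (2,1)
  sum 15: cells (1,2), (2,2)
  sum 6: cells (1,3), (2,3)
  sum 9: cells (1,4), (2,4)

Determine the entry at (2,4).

29 in 4 cells must be {5,7,8,9}.
Only 5 fits (2,3) under both its across sum 29 and down sum 6.
(1,3) = 6 − 5 = 1 completes the 6 down.
Nothing is forced directly, so branch on (2,4), whose candidates are 7 or 8. If (2,4) = 8: then (1,4) would have to be in {2,3,4,5,6,7,8,9} for the 15 across but in {1} for the 9 down — contradiction. So (2,4) = 7.

7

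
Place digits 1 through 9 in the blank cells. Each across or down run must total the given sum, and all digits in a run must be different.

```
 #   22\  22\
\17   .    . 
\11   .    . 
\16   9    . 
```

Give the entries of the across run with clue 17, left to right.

8 9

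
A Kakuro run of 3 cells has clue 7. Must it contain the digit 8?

The only way to make 7 from 3 distinct digits is {1,2,4}, which does not contain 8.

No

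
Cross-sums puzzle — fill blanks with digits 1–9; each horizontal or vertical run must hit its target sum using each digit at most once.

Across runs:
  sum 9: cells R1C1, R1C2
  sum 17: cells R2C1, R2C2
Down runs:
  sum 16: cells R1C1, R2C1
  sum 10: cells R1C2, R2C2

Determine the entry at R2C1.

9

17 in 2 cells must be {8,9}; 16 in 2 cells must be {7,9}.
The 9 across and the 16 down share only 7, so R1C1 = 7.
R1C2 = 9 − 7 = 2 completes the 9 across.
R2C1 = 16 − 7 = 9 completes the 16 down.
R2C2 = 17 − 9 = 8 completes the 17 across.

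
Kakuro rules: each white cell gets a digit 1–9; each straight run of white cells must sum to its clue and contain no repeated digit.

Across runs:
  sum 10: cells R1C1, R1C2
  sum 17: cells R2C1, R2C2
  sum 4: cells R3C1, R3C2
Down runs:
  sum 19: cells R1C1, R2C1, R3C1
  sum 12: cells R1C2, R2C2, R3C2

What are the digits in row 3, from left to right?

3 1

17 in 2 cells must be {8,9}; 4 in 2 cells must be {1,3}.
The 4 across and the 19 down share only 3, so R3C1 = 3.
R3C2 = 4 − 3 = 1 completes the 4 across.
Given what's placed, R2C1 must be 9 to fit the 17 across and 19 down.
R2C2 = 17 − 9 = 8 completes the 17 across.
R1C1 = 19 − 12 = 7 completes the 19 down.
R1C2 = 10 − 7 = 3 completes the 10 across.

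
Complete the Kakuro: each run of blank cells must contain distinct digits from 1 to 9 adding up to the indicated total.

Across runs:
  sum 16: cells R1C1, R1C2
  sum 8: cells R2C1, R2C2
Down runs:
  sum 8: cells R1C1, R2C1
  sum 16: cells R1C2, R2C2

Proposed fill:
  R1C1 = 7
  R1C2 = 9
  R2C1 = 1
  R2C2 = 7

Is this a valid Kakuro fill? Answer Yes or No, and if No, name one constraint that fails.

Across: 7+9=16; 1+7=8. Down: 7+1=8; 9+7=16. No digit repeats within any run.

Yes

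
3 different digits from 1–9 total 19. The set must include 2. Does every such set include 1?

The only way to make 19 from 3 distinct digits under that restriction is {2,8,9}, which does not contain 1.

No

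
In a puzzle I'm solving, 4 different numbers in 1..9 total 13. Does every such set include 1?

Every partition of 13 into 4 distinct digits includes 1: {1,2,3,7}, {1,2,4,6}, {1,3,4,5}.

Yes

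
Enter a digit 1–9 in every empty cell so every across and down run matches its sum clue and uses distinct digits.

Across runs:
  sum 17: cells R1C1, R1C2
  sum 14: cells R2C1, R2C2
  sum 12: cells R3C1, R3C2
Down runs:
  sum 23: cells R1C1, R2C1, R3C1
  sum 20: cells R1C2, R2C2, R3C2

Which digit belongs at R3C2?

17 in 2 cells must be {8,9}; 23 in 3 cells must be {6,8,9}.
Nothing is forced directly, so branch on R1C1, whose candidates are 8 or 9. If R1C1 = 9: that forces R1C2 = 8, R3C1 = 8, after which R3C2 would have to be in {4} for the 12 across but in {3,5,7,9} for the 20 down — contradiction. So R1C1 = 8.
R1C2 = 17 − 8 = 9 completes the 17 across.
Given what's placed, R3C1 must be 9 to fit the 12 across and 23 down.
R3C2 = 12 − 9 = 3 completes the 12 across.
R2C1 = 23 − 17 = 6 completes the 23 down.
R2C2 = 14 − 6 = 8 completes the 14 across.

3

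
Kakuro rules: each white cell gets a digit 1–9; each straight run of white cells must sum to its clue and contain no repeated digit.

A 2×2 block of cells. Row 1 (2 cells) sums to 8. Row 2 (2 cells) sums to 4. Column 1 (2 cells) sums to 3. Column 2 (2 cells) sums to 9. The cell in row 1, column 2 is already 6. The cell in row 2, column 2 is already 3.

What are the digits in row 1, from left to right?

2, 6

4 in 2 cells must be {1,3}; 3 in 2 cells must be {1,2}.
(1,1) = 8 − 6 = 2 completes the 8 across.
(2,1) = 4 − 3 = 1 completes the 4 across.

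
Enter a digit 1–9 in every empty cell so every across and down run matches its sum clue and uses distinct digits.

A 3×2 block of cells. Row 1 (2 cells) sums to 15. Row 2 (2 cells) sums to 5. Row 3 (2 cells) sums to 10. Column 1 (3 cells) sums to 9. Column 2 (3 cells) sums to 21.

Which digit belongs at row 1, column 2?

The 15 across and the 9 down share only 6, so (1,1) = 6.
(1,2) = 15 − 6 = 9 completes the 15 across.
Given what's placed, (2,2) must be 4 to fit the 5 across and 21 down.
(3,2) = 21 − 13 = 8 completes the 21 down.
(2,1) = 5 − 4 = 1 completes the 5 across.
(3,1) = 10 − 8 = 2 completes the 10 across.

9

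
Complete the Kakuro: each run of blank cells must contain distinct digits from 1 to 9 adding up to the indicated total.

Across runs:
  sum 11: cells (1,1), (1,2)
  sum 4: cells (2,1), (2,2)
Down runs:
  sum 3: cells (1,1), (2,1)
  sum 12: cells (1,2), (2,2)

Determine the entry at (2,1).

4 in 2 cells must be {1,3}; 3 in 2 cells must be {1,2}.
The 11 across and the 3 down share only 2, so (1,1) = 2.
(1,2) = 11 − 2 = 9 completes the 11 across.
(2,1) = 3 − 2 = 1 completes the 3 down.
(2,2) = 4 − 1 = 3 completes the 4 across.

1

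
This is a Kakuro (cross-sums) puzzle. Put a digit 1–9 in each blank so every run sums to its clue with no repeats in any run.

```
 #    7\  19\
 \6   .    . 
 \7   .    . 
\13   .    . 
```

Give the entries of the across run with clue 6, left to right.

7 in 3 cells must be {1,2,4}.
The 13 across and the 7 down share only 4, so R3C1 = 4.
R3C2 = 13 − 4 = 9 completes the 13 across.
Nothing is forced directly, so branch on R1C1, whose candidates are 1 or 2. If R1C1 = 1: then R1C2 would have to be in {5} for the 6 across but in {2,3,4,6,7,8} for the 19 down — contradiction. So R1C1 = 2.
R1C2 = 6 − 2 = 4 completes the 6 across.
R2C1 = 7 − 6 = 1 completes the 7 down.
R2C2 = 7 − 1 = 6 completes the 7 across.

2, 4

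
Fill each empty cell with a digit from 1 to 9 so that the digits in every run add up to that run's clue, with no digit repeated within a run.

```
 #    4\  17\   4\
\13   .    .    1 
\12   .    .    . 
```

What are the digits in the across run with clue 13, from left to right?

3, 9, 1

4 in 2 cells must be {1,3}; 17 in 2 cells must be {8,9}.
Given what's placed, R1C1 must be 3 to fit the 13 across and 4 down.
R1C2 = 13 − 4 = 9 completes the 13 across.
R2C1 = 4 − 3 = 1 completes the 4 down.
R2C2 = 17 − 9 = 8 completes the 17 down.
R2C3 = 12 − 9 = 3 completes the 12 across.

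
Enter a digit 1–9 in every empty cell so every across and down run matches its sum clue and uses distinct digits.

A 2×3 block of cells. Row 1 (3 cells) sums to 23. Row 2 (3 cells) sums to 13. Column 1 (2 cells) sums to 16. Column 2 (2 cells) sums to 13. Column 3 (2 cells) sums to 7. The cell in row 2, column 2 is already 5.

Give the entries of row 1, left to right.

9 8 6

23 in 3 cells must be {6,8,9}; 16 in 2 cells must be {7,9}.
The 23 across and the 16 down share only 9, so (1,1) = 9.
(1,2) = 13 − 5 = 8 completes the 13 down.
(1,3) = 23 − 17 = 6 completes the 23 across.
(2,1) = 16 − 9 = 7 completes the 16 down.
(2,3) = 13 − 12 = 1 completes the 13 across.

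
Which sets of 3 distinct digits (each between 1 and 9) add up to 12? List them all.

{1,2,9}; {1,3,8}; {1,4,7}; {1,5,6}; {2,3,7}; {2,4,6}; {3,4,5}

3 distinct digits from 1–9 sum between 6 and 24.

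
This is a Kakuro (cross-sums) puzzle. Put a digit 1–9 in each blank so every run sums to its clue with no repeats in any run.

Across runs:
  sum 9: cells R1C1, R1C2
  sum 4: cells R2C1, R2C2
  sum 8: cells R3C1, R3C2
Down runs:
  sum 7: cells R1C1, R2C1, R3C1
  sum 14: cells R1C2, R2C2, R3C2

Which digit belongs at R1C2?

4 in 2 cells must be {1,3}; 7 in 3 cells must be {1,2,4}.
The 4 across and the 7 down share only 1, so R2C1 = 1.
R2C2 = 4 − 1 = 3 completes the 4 across.
Given what's placed, R3C1 must be 2 to fit the 8 across and 7 down.
R3C2 = 8 − 2 = 6 completes the 8 across.
R1C1 = 7 − 3 = 4 completes the 7 down.
R1C2 = 9 − 4 = 5 completes the 9 across.

5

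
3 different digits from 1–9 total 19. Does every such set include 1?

No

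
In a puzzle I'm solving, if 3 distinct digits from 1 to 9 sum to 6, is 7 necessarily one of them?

The only way to make 6 from 3 distinct digits is {1,2,3}, which does not contain 7.

No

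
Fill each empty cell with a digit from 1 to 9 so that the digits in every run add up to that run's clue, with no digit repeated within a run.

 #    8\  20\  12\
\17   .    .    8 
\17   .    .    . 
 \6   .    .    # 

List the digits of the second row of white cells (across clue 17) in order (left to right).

R2C3 = 12 − 8 = 4 completes the 12 down.
Given what's placed, R2C1 must be 5 to fit the 17 across and 8 down.
R2C2 = 17 − 9 = 8 completes the 17 across.
Given what's placed, R3C2 must be 5 to fit the 6 across and 20 down.
Given what's placed, R1C1 must be 2 to fit the 17 across and 8 down.
R1C2 = 17 − 10 = 7 completes the 17 across.
R3C1 = 6 − 5 = 1 completes the 6 across.

5 8 4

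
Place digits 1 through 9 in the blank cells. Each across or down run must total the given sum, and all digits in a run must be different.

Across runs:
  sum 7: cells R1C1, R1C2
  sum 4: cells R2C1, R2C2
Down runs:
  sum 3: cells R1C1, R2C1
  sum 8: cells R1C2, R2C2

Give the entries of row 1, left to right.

2 5

4 in 2 cells must be {1,3}; 3 in 2 cells must be {1,2}.
The 4 across and the 3 down share only 1, so R2C1 = 1.
R2C2 = 4 − 1 = 3 completes the 4 across.
R1C1 = 3 − 1 = 2 completes the 3 down.
R1C2 = 7 − 2 = 5 completes the 7 across.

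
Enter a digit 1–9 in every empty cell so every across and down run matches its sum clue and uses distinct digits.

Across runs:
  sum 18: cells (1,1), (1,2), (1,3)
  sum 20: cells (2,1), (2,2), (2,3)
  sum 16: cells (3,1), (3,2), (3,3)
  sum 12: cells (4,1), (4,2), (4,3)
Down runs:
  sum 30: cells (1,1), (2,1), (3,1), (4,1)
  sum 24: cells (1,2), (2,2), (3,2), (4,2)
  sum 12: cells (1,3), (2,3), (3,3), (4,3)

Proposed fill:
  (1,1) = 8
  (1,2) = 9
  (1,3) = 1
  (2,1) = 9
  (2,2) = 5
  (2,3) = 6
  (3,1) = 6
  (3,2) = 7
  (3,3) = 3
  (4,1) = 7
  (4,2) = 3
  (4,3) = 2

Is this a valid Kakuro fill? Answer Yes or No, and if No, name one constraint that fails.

Across: 8+9+1=18; 9+5+6=20; 6+7+3=16; 7+3+2=12. Down: 8+9+6+7=30; 9+5+7+3=24; 1+6+3+2=12. No digit repeats within any run.

Yes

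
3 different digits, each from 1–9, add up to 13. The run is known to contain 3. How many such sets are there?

3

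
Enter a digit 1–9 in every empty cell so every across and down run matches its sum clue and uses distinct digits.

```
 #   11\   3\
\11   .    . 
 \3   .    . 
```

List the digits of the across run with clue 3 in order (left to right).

2, 1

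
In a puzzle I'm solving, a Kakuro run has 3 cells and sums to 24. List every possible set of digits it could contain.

{7,8,9}

3 distinct digits from 1–9 sum between 6 and 24.
Only one set works: {7,8,9}.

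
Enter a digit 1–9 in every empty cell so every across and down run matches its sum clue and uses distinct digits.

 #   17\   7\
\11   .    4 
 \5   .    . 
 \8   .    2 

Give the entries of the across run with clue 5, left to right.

7 in 3 cells must be {1,2,4}.
R1C1 = 11 − 4 = 7 completes the 11 across.
R2C2 = 7 − 6 = 1 completes the 7 down.
R3C1 = 8 − 2 = 6 completes the 8 across.
R2C1 = 5 − 1 = 4 completes the 5 across.

4 1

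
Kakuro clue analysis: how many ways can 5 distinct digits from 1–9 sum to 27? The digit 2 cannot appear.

6

5 distinct digits from 1–9 sum between 15 and 35.
Dropping sets that contain 2.
Enumerating: {1,3,6,8,9}, {1,4,5,8,9}, {1,4,6,7,9}, {1,5,6,7,8}, {3,4,5,6,9}, {3,4,5,7,8}.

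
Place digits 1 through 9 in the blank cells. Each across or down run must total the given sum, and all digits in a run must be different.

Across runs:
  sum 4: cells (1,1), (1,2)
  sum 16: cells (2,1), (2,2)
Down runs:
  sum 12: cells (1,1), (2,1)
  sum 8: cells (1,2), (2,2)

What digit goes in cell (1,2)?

4 in 2 cells must be {1,3}; 16 in 2 cells must be {7,9}.
The 4 across and the 12 down share only 3, so (1,1) = 3.
(1,2) = 4 − 3 = 1 completes the 4 across.
(2,1) = 12 − 3 = 9 completes the 12 down.
(2,2) = 16 − 9 = 7 completes the 16 across.

1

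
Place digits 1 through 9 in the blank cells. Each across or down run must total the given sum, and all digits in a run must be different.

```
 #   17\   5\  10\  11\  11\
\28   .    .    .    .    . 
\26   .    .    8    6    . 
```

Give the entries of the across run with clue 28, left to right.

8 4 2 5 9

17 in 2 cells must be {8,9}.
R1C3 = 10 − 8 = 2 completes the 10 down.
R1C4 = 11 − 6 = 5 completes the 11 down.
Given what's placed, R2C1 must be 9 to fit the 26 across and 17 down.
R2C5 = 2: the only remaining digit allowed by both the 26 across and the 11 down.
R1C1 = 17 − 9 = 8 completes the 17 down.
R1C2 = 4: the only remaining digit allowed by both the 28 across and the 5 down.
R1C5 = 28 − 19 = 9 completes the 28 across.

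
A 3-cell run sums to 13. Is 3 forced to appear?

No

Counterexample: {1,4,8} sums to 13 without using 3.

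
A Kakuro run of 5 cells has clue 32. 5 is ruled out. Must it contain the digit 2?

Yes

The only way to make 32 from 5 distinct digits under that restriction is {2,6,7,8,9}, which contains 2.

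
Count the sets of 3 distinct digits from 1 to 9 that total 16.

3 distinct digits from 1–9 sum between 6 and 24.

8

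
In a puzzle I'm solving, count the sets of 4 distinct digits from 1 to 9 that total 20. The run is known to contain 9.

5

4 distinct digits from 1–9 sum between 10 and 30.
Keeping only sets containing 9.
Enumerating: {1,2,8,9}, {1,3,7,9}, {1,4,6,9}, {2,3,6,9}, {2,4,5,9}.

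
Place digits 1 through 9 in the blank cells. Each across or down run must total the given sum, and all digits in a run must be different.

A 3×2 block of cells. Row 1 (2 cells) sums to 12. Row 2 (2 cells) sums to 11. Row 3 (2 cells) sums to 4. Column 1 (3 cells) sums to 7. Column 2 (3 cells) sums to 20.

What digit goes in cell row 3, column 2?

3

4 in 2 cells must be {1,3}; 7 in 3 cells must be {1,2,4}.
The 12 across and the 7 down share only 4, so (1,1) = 4.
(1,2) = 12 − 4 = 8 completes the 12 across.
Given what's placed, (2,1) must be 2 to fit the 11 across and 7 down.
(2,2) = 11 − 2 = 9 completes the 11 across.
(3,1) = 7 − 6 = 1 completes the 7 down.
(3,2) = 4 − 1 = 3 completes the 4 across.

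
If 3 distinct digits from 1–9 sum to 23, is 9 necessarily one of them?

Yes

The only way to make 23 from 3 distinct digits is {6,8,9}, which contains 9.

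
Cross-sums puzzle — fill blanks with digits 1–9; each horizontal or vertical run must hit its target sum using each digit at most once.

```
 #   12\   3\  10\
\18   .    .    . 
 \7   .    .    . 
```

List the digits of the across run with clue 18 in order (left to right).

8 1 9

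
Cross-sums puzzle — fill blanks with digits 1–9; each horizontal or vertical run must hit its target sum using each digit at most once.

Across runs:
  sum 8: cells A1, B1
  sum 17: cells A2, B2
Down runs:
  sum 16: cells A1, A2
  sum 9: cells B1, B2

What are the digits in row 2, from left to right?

17 in 2 cells must be {8,9}; 16 in 2 cells must be {7,9}.
The 8 across and the 16 down share only 7, so A1 = 7.
B1 = 8 − 7 = 1 completes the 8 across.
A2 = 16 − 7 = 9 completes the 16 down.
B2 = 17 − 9 = 8 completes the 17 across.

9, 8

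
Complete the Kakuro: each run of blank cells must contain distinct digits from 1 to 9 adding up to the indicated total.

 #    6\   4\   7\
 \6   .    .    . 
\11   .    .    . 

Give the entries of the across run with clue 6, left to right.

2, 3, 1

6 in 3 cells must be {1,2,3}; 4 in 2 cells must be {1,3}.
Nothing is forced directly, so branch on R1C1, whose candidates are 1 or 2. If R1C1 = 1: that forces R1C2 = 3, R1C3 = 2, R2C1 = 5, after which R2C2 would have to be in {2,4} for the 11 across but in {1} for the 4 down — contradiction. So R1C1 = 2.
R2C1 = 6 − 2 = 4 completes the 6 down.
Given what's placed, R2C2 must be 1 to fit the 11 across and 4 down.
R2C3 = 11 − 5 = 6 completes the 11 across.
R1C2 = 4 − 1 = 3 completes the 4 down.
R1C3 = 6 − 5 = 1 completes the 6 across.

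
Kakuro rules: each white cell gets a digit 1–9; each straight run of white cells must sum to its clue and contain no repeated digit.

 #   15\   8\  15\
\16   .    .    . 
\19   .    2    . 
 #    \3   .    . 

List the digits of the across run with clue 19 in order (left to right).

3 in 2 cells must be {1,2}.
Given what's placed, R3C2 must be 1 to fit the 3 across and 8 down.
R3C3 = 3 − 1 = 2 completes the 3 across.
R1C2 = 8 − 3 = 5 completes the 8 down.
Nothing is forced directly, so branch on R2C1, whose candidates are 8 or 9. If R2C1 = 9: then R1C1 would have to be in {2,3,4,7,8,9} for the 16 across but in {6} for the 15 down — contradiction. So R2C1 = 8.
R1C1 = 15 − 8 = 7 completes the 15 down.
R1C3 = 16 − 12 = 4 completes the 16 across.
R2C3 = 19 − 10 = 9 completes the 19 across.

8 2 9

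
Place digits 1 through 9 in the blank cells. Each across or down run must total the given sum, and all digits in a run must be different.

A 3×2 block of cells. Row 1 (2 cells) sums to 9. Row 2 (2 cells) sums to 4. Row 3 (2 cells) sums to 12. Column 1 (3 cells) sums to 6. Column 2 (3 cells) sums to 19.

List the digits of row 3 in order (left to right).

4 in 2 cells must be {1,3}; 6 in 3 cells must be {1,2,3}.
The 4 across and the 19 down share only 3, so (2,2) = 3.
The 12 across and the 6 down share only 3, so (3,1) = 3.
(3,2) = 12 − 3 = 9 completes the 12 across.
(1,2) = 19 − 12 = 7 completes the 19 down.
(2,1) = 4 − 3 = 1 completes the 4 across.
(1,1) = 9 − 7 = 2 completes the 9 across.

3 9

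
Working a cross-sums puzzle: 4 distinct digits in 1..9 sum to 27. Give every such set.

{3,7,8,9}; {4,6,8,9}; {5,6,7,9}

4 distinct digits from 1–9 sum between 10 and 30.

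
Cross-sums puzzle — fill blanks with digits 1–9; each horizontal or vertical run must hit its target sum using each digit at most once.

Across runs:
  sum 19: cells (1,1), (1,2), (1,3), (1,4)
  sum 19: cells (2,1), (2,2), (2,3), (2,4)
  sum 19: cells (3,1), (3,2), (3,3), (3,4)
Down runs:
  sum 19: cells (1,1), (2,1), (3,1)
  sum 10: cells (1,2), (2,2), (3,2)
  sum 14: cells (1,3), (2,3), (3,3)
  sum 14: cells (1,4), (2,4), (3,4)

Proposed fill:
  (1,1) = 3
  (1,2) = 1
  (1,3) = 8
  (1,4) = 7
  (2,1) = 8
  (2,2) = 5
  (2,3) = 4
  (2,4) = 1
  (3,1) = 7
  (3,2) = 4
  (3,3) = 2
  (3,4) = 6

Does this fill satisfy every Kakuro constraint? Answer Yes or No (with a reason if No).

No — the across run (2,1)–(2,4) sums to 18, not 19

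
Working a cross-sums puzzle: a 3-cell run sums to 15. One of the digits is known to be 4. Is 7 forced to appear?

Counterexample: {2,4,9} sums to 15 under that restriction without using 7.

No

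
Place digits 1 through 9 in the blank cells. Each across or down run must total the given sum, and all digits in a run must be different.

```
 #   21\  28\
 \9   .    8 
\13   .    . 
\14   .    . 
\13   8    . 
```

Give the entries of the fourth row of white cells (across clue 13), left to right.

R1C1 = 9 − 8 = 1 completes the 9 across.
R4C2 = 13 − 8 = 5 completes the 13 across.
No cell is forced outright now. R2C2 can only be 6 or 9 (the digits allowed by both its 13 across and its 28 down). If R2C2 = 9: then R2C1 would have to be in {4} for the 13 across but in {3,5,7,9} for the 21 down — contradiction. So R2C2 = 6.
R2C1 = 13 − 6 = 7 completes the 13 across.
R3C1 = 21 − 16 = 5 completes the 21 down.
R3C2 = 14 − 5 = 9 completes the 14 across.

8, 5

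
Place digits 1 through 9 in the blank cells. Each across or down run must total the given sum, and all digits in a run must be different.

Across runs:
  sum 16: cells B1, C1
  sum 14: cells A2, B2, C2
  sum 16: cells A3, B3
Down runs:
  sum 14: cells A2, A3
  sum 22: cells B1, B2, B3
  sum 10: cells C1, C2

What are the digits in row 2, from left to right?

5 6 3

16 in 2 cells must be {7,9}.
The 16 across and the 14 down share only 9, so A3 = 9.
B3 = 16 − 9 = 7 completes the 16 across.
B1 = 9: the only remaining digit allowed by both the 16 across and the 22 down.
C1 = 16 − 9 = 7 completes the 16 across.
A2 = 14 − 9 = 5 completes the 14 down.
B2 = 22 − 16 = 6 completes the 22 down.
C2 = 14 − 11 = 3 completes the 14 across.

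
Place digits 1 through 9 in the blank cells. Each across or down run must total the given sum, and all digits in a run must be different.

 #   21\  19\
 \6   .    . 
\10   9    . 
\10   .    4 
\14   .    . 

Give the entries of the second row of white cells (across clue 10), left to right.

9, 1

R2C2 = 10 − 9 = 1 completes the 10 across.
R3C1 = 10 − 4 = 6 completes the 10 across.
R4C1 = 5: the only remaining digit allowed by both the 14 across and the 21 down.
R4C2 = 14 − 5 = 9 completes the 14 across.
R1C1 = 21 − 20 = 1 completes the 21 down.
R1C2 = 6 − 1 = 5 completes the 6 across.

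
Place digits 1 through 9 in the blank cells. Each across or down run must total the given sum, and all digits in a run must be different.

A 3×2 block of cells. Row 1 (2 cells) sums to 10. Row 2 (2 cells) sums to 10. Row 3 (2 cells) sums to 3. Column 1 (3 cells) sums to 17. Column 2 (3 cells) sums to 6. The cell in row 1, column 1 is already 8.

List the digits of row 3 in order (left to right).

3 in 2 cells must be {1,2}; 6 in 3 cells must be {1,2,3}.
(1,2) = 10 − 8 = 2 completes the 10 across.
(3,1) = 2: the only remaining digit allowed by both the 3 across and the 17 down.
(3,2) = 3 − 2 = 1 completes the 3 across.
(2,1) = 17 − 10 = 7 completes the 17 down.
(2,2) = 10 − 7 = 3 completes the 10 across.

2 1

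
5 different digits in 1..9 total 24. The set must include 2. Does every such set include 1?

No

Counterexample: {2,3,4,6,9} sums to 24 under that restriction without using 1.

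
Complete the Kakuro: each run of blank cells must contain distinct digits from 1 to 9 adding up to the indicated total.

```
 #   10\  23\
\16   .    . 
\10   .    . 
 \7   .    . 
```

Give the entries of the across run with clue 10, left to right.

2, 8

16 in 2 cells must be {7,9}; 23 in 3 cells must be {6,8,9}.
The 16 across and the 10 down share only 7, so R1C1 = 7.
R1C2 = 16 − 7 = 9 completes the 16 across.
Given what's placed, R3C2 must be 6 to fit the 7 across and 23 down.
R2C2 = 23 − 15 = 8 completes the 23 down.
R3C1 = 7 − 6 = 1 completes the 7 across.
R2C1 = 10 − 8 = 2 completes the 10 across.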